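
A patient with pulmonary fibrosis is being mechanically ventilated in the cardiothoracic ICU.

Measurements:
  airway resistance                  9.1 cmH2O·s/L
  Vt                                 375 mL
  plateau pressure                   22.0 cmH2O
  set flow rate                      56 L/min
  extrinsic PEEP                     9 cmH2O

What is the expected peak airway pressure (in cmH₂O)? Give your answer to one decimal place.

Flow: 56 L/min ÷ 60 = 0.9333 L/s.
PIP = Pplat + Raw × flow = 22.0 + 9.1 × 0.9333 = 22.0 + 8.493 = 30.493 cmH2O.

30.5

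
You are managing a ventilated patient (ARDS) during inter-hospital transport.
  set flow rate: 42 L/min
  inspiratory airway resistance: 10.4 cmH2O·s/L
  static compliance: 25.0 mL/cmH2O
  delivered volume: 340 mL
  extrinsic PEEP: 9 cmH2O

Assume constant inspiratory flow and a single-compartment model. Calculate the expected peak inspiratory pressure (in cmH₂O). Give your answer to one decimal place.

29.9

Flow: 42 L/min ÷ 60 = 0.7 L/s.
Equation of motion (constant flow): PIP = Vt/C + R·V̇ + PEEP.
PIP = 340/25.0 + 10.4×0.7 + 9 = 13.6 + 7.28 + 9 = 29.88 cmH2O.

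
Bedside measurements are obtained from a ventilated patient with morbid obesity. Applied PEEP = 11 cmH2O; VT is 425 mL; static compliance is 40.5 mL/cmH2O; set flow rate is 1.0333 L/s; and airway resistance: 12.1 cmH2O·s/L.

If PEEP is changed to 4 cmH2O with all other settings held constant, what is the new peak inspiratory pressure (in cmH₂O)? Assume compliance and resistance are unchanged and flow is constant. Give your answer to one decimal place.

PIP = Vt/C + R·V̇ + PEEP (constant-flow equation of motion).
Only the baseline term changes: ΔPIP = ΔPEEP = 4 − 11 = -7.0 cmH2O.
Original PIP = 425/40.5 + 12.1×1.0333 + 11 = 33.997 cmH2O; new PIP = 33.997 + (-7.0) = 26.997 cmH2O.

27.0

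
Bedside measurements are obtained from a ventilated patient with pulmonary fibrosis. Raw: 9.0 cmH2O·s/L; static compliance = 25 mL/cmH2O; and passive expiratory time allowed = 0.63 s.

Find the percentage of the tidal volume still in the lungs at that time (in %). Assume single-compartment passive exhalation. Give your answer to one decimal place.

τ = R × C = 9.0 × 25 mL/cmH2O = 9.0 × 0.025 L/cmH2O = 0.225 s.
Passive exhalation: V(t)/V₀ = e^(−t/τ) = e^(−0.63/0.225) = 0.06081.
Fraction remaining = 0.06081 → 6.081%.

6.1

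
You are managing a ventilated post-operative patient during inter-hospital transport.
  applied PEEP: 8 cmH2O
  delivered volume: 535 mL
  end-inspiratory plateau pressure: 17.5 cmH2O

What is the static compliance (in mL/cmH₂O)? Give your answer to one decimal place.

56.3

Cstat = Vt / (Pplat − PEEP) = 535 / (17.5 − 8) = 535 / 9.5 = 56.316 mL/cmH2O.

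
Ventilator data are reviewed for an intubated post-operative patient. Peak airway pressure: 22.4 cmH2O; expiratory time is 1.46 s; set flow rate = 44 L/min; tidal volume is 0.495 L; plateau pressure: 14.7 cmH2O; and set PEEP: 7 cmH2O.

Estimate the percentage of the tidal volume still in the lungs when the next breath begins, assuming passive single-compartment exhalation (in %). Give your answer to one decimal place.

Flow: 44 L/min ÷ 60 = 0.7333 L/s.
R = (PIP − Pplat)/V̇ = (22.4 − 14.7) / 0.7333 = 7.7/0.7333 = 10.5 cmH2O·s/L.
C = Vt/(Pplat − PEEP) = 495.0 / (14.7 − 7) = 495.0/7.7 = 64.286 mL/cmH2O.
τ = R × C = 10.5 × 0.06429 L/cmH2O = 0.675 s.
Fraction remaining at end-expiration = e^(−Te/τ) = e^(−1.46/0.675) = 0.115 → 11.5%.

11.5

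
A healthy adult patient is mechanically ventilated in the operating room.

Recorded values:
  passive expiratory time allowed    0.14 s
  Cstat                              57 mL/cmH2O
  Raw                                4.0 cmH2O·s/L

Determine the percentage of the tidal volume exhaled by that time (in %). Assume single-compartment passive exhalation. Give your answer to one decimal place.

τ = R × C = 4.0 × 57 mL/cmH2O = 4.0 × 0.057 L/cmH2O = 0.228 s.
Passive exhalation: V(t)/V₀ = e^(−t/τ) = e^(−0.14/0.228) = 0.5412.
Fraction exhaled = 1 − 0.5412 = 0.4588 → 45.88%.

45.9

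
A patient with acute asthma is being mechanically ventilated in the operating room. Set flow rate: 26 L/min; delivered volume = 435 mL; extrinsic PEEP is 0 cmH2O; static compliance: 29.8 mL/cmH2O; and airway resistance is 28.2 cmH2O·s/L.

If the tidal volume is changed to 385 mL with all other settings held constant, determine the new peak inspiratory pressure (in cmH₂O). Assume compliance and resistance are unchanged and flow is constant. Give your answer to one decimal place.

25.1

Flow: 26 L/min ÷ 60 = 0.4333 L/s.
PIP = Vt/C + R·V̇ + PEEP (constant-flow equation of motion).
Only the elastic term changes: ΔPIP = ΔVt / C = (385 − 435) / 29.8 = -1.678 cmH2O.
Original PIP = 435/29.8 + 28.2×0.4333 + 0 = 26.816 cmH2O; new PIP = 26.816 + (-1.678) = 25.138 cmH2O.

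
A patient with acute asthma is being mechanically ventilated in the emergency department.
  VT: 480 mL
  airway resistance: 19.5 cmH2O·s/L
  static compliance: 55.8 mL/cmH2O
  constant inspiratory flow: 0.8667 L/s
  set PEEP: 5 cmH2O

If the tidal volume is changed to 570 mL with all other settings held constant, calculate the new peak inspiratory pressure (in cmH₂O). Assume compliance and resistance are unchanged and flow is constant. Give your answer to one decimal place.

PIP = Vt/C + R·V̇ + PEEP (constant-flow equation of motion).
Only the elastic term changes: ΔPIP = ΔVt / C = (570 − 480) / 55.8 = 1.613 cmH2O.
Original PIP = 480/55.8 + 19.5×0.8667 + 5 = 30.503 cmH2O; new PIP = 30.503 + (1.613) = 32.116 cmH2O.

32.1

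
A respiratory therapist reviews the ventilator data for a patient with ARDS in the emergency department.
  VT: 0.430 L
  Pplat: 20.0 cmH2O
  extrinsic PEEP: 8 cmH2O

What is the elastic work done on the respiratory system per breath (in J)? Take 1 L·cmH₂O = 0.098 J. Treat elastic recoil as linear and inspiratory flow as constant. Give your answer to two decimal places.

0.25

Elastic work ≈ ½ × (Pplat − PEEP) × Vt = 0.5 × (20.0 − 8) × 0.430 L = 0.5 × 12.0 × 0.430 = 2.58 L·cmH2O.
× 0.098 J/(L·cmH2O) → 0.2528 J.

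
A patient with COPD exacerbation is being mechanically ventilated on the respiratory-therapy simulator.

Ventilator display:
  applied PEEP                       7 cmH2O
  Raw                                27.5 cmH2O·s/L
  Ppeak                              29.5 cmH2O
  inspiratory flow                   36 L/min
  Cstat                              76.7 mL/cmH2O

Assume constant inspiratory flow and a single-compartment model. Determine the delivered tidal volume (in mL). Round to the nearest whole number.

Flow: 36 L/min ÷ 60 = 0.6 L/s.
Equation of motion (constant flow): PIP = Vt/C + R·V̇ + PEEP.
Vt/C = PIP − R·V̇ − PEEP = 29.5 − 16.5 − 7 = 6.0 cmH2O.
Vt = C × 6.0 = 76.7 × 6.0 = 460.2 mL.

460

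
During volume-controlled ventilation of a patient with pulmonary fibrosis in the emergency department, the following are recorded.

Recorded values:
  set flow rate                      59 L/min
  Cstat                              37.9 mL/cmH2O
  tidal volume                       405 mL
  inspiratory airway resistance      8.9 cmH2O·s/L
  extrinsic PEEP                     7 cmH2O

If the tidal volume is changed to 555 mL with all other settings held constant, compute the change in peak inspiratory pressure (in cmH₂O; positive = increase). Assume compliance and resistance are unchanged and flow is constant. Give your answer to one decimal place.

PIP = Vt/C + R·V̇ + PEEP (constant-flow equation of motion).
Only the elastic term changes: ΔPIP = ΔVt / C = (555 − 405) / 37.9 = 3.958 cmH2O.

4.0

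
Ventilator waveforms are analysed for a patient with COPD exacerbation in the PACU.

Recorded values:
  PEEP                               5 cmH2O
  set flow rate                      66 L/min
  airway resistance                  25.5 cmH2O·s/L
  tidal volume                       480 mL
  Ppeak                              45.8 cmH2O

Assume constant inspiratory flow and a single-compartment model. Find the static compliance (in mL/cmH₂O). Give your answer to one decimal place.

Flow: 66 L/min ÷ 60 = 1.1 L/s.
Equation of motion (constant flow): PIP = Vt/C + R·V̇ + PEEP.
Vt/C = PIP − R·V̇ − PEEP = 45.8 − 25.5×1.1 − 5 = 45.8 − 28.05 − 5 = 12.75 cmH2O.
C = Vt / 12.75 = 480 / 12.75 = 37.647 mL/cmH2O.

37.6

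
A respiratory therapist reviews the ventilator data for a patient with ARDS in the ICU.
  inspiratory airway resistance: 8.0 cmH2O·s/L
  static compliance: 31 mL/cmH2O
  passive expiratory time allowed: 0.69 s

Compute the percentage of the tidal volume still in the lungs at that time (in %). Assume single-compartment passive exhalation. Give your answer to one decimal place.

τ = R × C = 8.0 × 31 mL/cmH2O = 8.0 × 0.031 L/cmH2O = 0.248 s.
Passive exhalation: V(t)/V₀ = e^(−t/τ) = e^(−0.69/0.248) = 0.0619.
Fraction remaining = 0.0619 → 6.19%.

6.2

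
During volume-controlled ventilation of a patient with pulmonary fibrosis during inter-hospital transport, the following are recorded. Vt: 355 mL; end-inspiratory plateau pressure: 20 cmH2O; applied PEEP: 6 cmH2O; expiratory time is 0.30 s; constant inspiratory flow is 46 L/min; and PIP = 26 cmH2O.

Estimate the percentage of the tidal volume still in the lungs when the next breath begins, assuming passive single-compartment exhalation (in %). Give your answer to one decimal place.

Flow: 46 L/min ÷ 60 = 0.7667 L/s.
R = (PIP − Pplat)/V̇ = (26 − 20) / 0.7667 = 6.0/0.7667 = 7.826 cmH2O·s/L.
C = Vt/(Pplat − PEEP) = 355.0 / (20 − 6) = 355.0/14.0 = 25.357 mL/cmH2O.
τ = R × C = 7.826 × 0.02536 L/cmH2O = 0.1985 s.
Fraction remaining at end-expiration = e^(−Te/τ) = e^(−0.30/0.1985) = 0.2206 → 22.06%.

22.1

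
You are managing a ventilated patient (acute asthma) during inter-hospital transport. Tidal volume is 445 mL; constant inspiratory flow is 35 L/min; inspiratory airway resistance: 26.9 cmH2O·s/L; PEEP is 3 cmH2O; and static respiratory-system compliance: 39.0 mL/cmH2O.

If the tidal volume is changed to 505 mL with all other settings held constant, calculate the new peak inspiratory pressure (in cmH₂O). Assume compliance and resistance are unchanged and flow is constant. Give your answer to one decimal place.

31.6

Flow: 35 L/min ÷ 60 = 0.5833 L/s.
PIP = Vt/C + R·V̇ + PEEP (constant-flow equation of motion).
Only the elastic term changes: ΔPIP = ΔVt / C = (505 − 445) / 39.0 = 1.538 cmH2O.
Original PIP = 445/39.0 + 26.9×0.5833 + 3 = 30.101 cmH2O; new PIP = 30.101 + (1.538) = 31.639 cmH2O.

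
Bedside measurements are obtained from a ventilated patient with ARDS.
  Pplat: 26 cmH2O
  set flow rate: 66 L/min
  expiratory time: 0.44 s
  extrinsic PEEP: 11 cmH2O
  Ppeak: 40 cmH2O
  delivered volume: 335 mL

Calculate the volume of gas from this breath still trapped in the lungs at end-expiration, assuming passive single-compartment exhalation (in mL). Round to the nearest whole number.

Flow: 66 L/min ÷ 60 = 1.1 L/s.
R = (PIP − Pplat)/V̇ = (40 − 26) / 1.1 = 14.0/1.1 = 12.727 cmH2O·s/L.
C = Vt/(Pplat − PEEP) = 335.0 / (26 − 11) = 335.0/15.0 = 22.333 mL/cmH2O.
τ = R × C = 12.727 × 0.02233 L/cmH2O = 0.2842 s.
Fraction remaining = e^(−Te/τ) = e^(−0.44/0.2842) = 0.2126.
Trapped volume = 335.0 × 0.2126 = 71.221 mL.

71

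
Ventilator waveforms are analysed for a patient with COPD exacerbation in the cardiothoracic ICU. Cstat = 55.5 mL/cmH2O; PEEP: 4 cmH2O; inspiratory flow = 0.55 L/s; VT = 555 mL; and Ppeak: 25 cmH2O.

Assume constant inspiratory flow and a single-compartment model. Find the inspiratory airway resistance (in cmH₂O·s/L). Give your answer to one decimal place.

Equation of motion (constant flow): PIP = Vt/C + R·V̇ + PEEP.
R·V̇ = PIP − Vt/C − PEEP = 25 − 555/55.5 − 4 = 25 − 10.0 − 4 = 11.0 cmH2O.
R = 11.0 / 0.55 = 20.0 cmH2O·s/L.

20.0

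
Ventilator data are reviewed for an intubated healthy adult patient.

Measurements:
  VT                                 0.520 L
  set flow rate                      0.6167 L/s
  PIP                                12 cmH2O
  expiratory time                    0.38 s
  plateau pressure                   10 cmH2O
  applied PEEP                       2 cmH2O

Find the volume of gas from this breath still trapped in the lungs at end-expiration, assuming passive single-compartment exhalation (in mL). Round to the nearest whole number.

R = (PIP − Pplat)/V̇ = (12 − 10) / 0.6167 = 2.0/0.6167 = 3.243 cmH2O·s/L.
C = Vt/(Pplat − PEEP) = 520.0 / (10 − 2) = 520.0/8.0 = 65.0 mL/cmH2O.
τ = R × C = 3.243 × 0.065 L/cmH2O = 0.2108 s.
Fraction remaining = e^(−Te/τ) = e^(−0.38/0.2108) = 0.1649.
Trapped volume = 520.0 × 0.1649 = 85.748 mL.

86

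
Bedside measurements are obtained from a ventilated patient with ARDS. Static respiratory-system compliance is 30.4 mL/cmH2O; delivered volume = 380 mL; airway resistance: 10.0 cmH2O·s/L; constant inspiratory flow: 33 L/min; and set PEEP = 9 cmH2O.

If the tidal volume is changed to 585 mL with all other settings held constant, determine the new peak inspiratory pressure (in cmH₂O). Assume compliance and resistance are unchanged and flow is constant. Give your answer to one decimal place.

Flow: 33 L/min ÷ 60 = 0.55 L/s.
PIP = Vt/C + R·V̇ + PEEP (constant-flow equation of motion).
Only the elastic term changes: ΔPIP = ΔVt / C = (585 − 380) / 30.4 = 6.743 cmH2O.
Original PIP = 380/30.4 + 10.0×0.55 + 9 = 27.0 cmH2O; new PIP = 27.0 + (6.743) = 33.743 cmH2O.

33.7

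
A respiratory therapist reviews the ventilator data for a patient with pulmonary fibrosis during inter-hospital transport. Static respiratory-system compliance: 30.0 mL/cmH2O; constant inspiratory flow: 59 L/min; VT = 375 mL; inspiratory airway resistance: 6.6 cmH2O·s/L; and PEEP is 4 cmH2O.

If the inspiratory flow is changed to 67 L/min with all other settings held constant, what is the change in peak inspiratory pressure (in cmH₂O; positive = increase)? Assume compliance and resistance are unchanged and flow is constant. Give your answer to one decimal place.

0.9

Flow: 59 L/min ÷ 60 = 0.9833 L/s.
New flow: 67 L/min ÷ 60 = 1.1167 L/s.
PIP = Vt/C + R·V̇ + PEEP (constant-flow equation of motion).
Only the resistive term changes: ΔPIP = R × ΔV̇ = 6.6 × (1.1167 − 0.9833) = 6.6 × 0.1334 = 0.8804 cmH2O.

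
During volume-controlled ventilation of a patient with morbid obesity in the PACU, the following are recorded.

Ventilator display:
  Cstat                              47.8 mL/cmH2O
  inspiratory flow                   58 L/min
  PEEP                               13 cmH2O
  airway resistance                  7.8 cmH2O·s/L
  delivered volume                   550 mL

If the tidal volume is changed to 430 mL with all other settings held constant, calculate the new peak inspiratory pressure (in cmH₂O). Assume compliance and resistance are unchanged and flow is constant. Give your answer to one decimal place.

29.5

Flow: 58 L/min ÷ 60 = 0.9667 L/s.
PIP = Vt/C + R·V̇ + PEEP (constant-flow equation of motion).
Only the elastic term changes: ΔPIP = ΔVt / C = (430 − 550) / 47.8 = -2.51 cmH2O.
Original PIP = 550/47.8 + 7.8×0.9667 + 13 = 32.047 cmH2O; new PIP = 32.047 + (-2.51) = 29.537 cmH2O.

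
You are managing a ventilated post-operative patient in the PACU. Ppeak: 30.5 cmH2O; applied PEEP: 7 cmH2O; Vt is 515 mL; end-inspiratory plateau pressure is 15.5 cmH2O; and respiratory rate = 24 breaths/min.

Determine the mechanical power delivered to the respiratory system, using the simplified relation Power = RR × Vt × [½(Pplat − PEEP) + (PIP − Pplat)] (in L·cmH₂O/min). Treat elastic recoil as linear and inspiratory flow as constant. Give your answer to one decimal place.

237.9

Per-breath work = Vt × [½(Pplat−PEEP) + (PIP−Pplat)] = 0.515 × [0.5×8.5 + 15.0] = 0.515 × 19.25 = 9.914 L·cmH2O.
Power = 24 × 9.914 = 237.94 L·cmH2O/min.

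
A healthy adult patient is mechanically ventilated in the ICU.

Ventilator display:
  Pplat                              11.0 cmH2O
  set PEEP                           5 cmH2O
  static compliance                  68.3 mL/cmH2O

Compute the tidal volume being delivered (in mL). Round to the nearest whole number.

410

Vt = Cstat × (Pplat − PEEP) = 68.3 × (11.0 − 5) = 68.3 × 6.0 = 409.8 mL.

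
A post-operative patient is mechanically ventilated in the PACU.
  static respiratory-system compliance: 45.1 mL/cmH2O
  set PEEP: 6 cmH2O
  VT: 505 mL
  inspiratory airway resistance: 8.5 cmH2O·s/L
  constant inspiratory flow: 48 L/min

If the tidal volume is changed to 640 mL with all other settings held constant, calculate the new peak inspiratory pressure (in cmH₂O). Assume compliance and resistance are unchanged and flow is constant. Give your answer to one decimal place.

27.0

Flow: 48 L/min ÷ 60 = 0.8 L/s.
PIP = Vt/C + R·V̇ + PEEP (constant-flow equation of motion).
Only the elastic term changes: ΔPIP = ΔVt / C = (640 − 505) / 45.1 = 2.993 cmH2O.
Original PIP = 505/45.1 + 8.5×0.8 + 6 = 23.997 cmH2O; new PIP = 23.997 + (2.993) = 26.99 cmH2O.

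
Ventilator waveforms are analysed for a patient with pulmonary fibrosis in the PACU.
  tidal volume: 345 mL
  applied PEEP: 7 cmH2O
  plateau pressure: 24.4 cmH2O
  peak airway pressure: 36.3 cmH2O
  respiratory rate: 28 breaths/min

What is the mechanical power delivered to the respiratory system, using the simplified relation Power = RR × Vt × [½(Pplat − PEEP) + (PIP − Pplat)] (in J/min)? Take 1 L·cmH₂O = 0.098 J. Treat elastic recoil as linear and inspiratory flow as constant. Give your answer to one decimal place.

Per-breath work = Vt × [½(Pplat−PEEP) + (PIP−Pplat)] = 0.345 × [0.5×17.4 + 11.9] = 0.345 × 20.6 = 7.107 L·cmH2O.
Power = 28 × 7.107 = 199.0 L·cmH2O/min.
× 0.098 J/(L·cmH2O) → 19.502 J/min.

19.5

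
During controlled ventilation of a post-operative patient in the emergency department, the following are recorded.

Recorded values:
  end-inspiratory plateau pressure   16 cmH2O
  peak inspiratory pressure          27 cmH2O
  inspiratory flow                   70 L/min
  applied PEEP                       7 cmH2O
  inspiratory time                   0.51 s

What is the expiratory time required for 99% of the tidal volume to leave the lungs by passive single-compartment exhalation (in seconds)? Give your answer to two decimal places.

2.87

Flow: 70 L/min ÷ 60 = 1.1667 L/s.
Vt = flow × Ti = 1.1667 L/s × 0.51 s × 1000 mL/L = 595.02 mL.
R = (PIP − Pplat)/V̇ = (27 − 16) / 1.1667 = 11.0/1.1667 = 9.428 cmH2O·s/L.
C = Vt/(Pplat − PEEP) = 595.02 / (16 − 7) = 595.02/9.0 = 66.113 mL/cmH2O.
τ = R × C = 9.428 × 0.06611 L/cmH2O = 0.6233 s.
t = −τ·ln(1 − 0.99) = −0.6233·ln(0.01) = 2.87 s.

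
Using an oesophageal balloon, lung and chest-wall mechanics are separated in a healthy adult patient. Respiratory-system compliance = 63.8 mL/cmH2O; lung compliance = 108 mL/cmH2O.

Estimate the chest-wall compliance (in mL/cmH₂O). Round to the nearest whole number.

1/Ccw = 1/Crs − 1/CL.
1/Ccw = 1/63.8 − 1/108 = 0.006415.
Ccw = 155.88 mL/cmH2O.

156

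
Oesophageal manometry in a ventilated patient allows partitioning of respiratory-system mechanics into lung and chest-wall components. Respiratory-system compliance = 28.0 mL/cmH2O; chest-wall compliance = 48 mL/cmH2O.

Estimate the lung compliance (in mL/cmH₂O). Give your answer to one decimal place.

67.2

1/CL = 1/Crs − 1/Ccw.
1/CL = 1/28.0 − 1/48 = 0.01488.
CL = 67.204 mL/cmH2O.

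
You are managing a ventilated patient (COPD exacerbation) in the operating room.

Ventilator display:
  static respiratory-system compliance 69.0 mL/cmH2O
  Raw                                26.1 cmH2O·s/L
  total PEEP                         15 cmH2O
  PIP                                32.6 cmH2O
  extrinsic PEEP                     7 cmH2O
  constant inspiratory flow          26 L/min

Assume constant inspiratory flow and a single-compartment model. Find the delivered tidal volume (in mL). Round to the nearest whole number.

Flow: 26 L/min ÷ 60 = 0.4333 L/s.
Total PEEP = 15 cmH2O (set 7 + intrinsic 8); this is the baseline alveolar pressure.
Equation of motion (constant flow): PIP = Vt/C + R·V̇ + PEEP.
Vt/C = PIP − R·V̇ − PEEP = 32.6 − 11.309 − 15 = 6.291 cmH2O.
Vt = C × 6.291 = 69.0 × 6.291 = 434.08 mL.

434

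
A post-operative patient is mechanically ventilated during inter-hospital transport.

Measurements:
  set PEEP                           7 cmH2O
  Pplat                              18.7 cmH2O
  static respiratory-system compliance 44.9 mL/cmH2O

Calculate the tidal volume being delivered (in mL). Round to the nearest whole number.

Vt = Cstat × (Pplat − PEEP) = 44.9 × (18.7 − 7) = 44.9 × 11.7 = 525.33 mL.

525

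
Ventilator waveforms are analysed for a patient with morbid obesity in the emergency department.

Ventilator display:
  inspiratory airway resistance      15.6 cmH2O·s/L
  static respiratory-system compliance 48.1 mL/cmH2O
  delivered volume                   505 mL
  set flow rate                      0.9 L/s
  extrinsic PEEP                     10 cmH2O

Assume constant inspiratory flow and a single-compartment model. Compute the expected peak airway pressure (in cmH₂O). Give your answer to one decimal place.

Equation of motion (constant flow): PIP = Vt/C + R·V̇ + PEEP.
PIP = 505/48.1 + 15.6×0.9 + 10 = 10.499 + 14.04 + 10 = 34.539 cmH2O.

34.5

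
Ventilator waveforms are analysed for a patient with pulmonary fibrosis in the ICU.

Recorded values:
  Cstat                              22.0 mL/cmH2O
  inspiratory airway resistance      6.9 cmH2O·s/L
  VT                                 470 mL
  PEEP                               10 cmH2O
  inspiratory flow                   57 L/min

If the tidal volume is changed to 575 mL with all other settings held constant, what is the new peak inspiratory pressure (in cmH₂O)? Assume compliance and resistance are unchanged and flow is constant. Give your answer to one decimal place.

Flow: 57 L/min ÷ 60 = 0.95 L/s.
PIP = Vt/C + R·V̇ + PEEP (constant-flow equation of motion).
Only the elastic term changes: ΔPIP = ΔVt / C = (575 − 470) / 22.0 = 4.773 cmH2O.
Original PIP = 470/22.0 + 6.9×0.95 + 10 = 37.919 cmH2O; new PIP = 37.919 + (4.773) = 42.692 cmH2O.

42.7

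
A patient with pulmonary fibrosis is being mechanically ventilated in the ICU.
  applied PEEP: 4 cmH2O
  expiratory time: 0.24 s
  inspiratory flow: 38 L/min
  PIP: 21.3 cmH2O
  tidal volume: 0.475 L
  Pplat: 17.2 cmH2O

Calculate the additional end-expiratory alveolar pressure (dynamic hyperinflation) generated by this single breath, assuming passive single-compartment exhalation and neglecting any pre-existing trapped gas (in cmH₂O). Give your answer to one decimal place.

Flow: 38 L/min ÷ 60 = 0.6333 L/s.
R = (PIP − Pplat)/V̇ = (21.3 − 17.2) / 0.6333 = 4.1/0.6333 = 6.474 cmH2O·s/L.
C = Vt/(Pplat − PEEP) = 475.0 / (17.2 − 4) = 475.0/13.2 = 35.985 mL/cmH2O.
τ = R × C = 6.474 × 0.03599 L/cmH2O = 0.233 s.
Fraction remaining = e^(−Te/τ) = e^(−0.24/0.233) = 0.357; trapped volume = 475.0 × 0.357 = 169.58 mL.
Additional alveolar pressure from trapping ≈ V_trapped / C = 169.58 / 35.985 = 4.713 cmH2O.

4.7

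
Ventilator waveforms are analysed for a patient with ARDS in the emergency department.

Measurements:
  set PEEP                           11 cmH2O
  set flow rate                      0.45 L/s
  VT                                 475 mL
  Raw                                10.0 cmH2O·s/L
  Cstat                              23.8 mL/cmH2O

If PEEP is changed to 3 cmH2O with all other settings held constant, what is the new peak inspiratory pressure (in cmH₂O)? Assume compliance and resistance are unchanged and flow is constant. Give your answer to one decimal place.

PIP = Vt/C + R·V̇ + PEEP (constant-flow equation of motion).
Only the baseline term changes: ΔPIP = ΔPEEP = 3 − 11 = -8.0 cmH2O.
Original PIP = 475/23.8 + 10.0×0.45 + 11 = 35.458 cmH2O; new PIP = 35.458 + (-8.0) = 27.458 cmH2O.

27.5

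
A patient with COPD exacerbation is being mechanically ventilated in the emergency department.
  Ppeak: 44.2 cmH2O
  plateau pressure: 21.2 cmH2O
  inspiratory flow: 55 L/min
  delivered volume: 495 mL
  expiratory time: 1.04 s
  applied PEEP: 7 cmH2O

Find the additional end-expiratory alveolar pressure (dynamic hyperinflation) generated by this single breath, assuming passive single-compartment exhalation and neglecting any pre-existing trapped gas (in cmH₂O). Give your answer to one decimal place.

Flow: 55 L/min ÷ 60 = 0.9167 L/s.
R = (PIP − Pplat)/V̇ = (44.2 − 21.2) / 0.9167 = 23.0/0.9167 = 25.09 cmH2O·s/L.
C = Vt/(Pplat − PEEP) = 495.0 / (21.2 − 7) = 495.0/14.2 = 34.859 mL/cmH2O.
τ = R × C = 25.09 × 0.03486 L/cmH2O = 0.8746 s.
Fraction remaining = e^(−Te/τ) = e^(−1.04/0.8746) = 0.3045; trapped volume = 495.0 × 0.3045 = 150.73 mL.
Additional alveolar pressure from trapping ≈ V_trapped / C = 150.73 / 34.859 = 4.324 cmH2O.

4.3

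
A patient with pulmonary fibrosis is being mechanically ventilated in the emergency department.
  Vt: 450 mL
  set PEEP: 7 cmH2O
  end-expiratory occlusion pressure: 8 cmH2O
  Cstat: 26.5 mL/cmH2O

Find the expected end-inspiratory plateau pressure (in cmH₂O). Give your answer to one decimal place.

25.0

End-expiratory occlusion gives total PEEP = 8 cmH2O (intrinsic PEEP = 8 − 7 = 1). Use total PEEP for the elastic gradient.
Pplat = PEEPtotal + Vt / Cstat = 8 + 450 / 26.5 = 8 + 16.981 = 24.981 cmH2O.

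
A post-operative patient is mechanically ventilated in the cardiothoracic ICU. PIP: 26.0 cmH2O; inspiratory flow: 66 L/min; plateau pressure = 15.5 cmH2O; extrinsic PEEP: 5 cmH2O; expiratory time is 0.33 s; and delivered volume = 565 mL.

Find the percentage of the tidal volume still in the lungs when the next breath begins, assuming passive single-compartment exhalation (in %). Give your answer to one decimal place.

52.6

Flow: 66 L/min ÷ 60 = 1.1 L/s.
R = (PIP − Pplat)/V̇ = (26.0 − 15.5) / 1.1 = 10.5/1.1 = 9.545 cmH2O·s/L.
C = Vt/(Pplat − PEEP) = 565.0 / (15.5 − 5) = 565.0/10.5 = 53.81 mL/cmH2O.
τ = R × C = 9.545 × 0.05381 L/cmH2O = 0.5136 s.
Fraction remaining at end-expiration = e^(−Te/τ) = e^(−0.33/0.5136) = 0.526 → 52.6%.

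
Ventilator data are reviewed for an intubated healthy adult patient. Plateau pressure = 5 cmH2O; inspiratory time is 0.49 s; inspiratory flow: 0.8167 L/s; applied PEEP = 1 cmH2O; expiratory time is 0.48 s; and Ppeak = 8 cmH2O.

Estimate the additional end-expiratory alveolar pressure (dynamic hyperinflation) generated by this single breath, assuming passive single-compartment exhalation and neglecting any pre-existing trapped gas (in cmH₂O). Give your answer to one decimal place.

Vt = flow × Ti = 0.8167 L/s × 0.49 s × 1000 mL/L = 400.18 mL.
R = (PIP − Pplat)/V̇ = (8 − 5) / 0.8167 = 3.0/0.8167 = 3.673 cmH2O·s/L.
C = Vt/(Pplat − PEEP) = 400.18 / (5 − 1) = 400.18/4.0 = 100.05 mL/cmH2O.
τ = R × C = 3.673 × 0.1001 L/cmH2O = 0.3677 s.
Fraction remaining = e^(−Te/τ) = e^(−0.48/0.3677) = 0.2711; trapped volume = 400.18 × 0.2711 = 108.49 mL.
Additional alveolar pressure from trapping ≈ V_trapped / C = 108.49 / 100.05 = 1.084 cmH2O.

1.1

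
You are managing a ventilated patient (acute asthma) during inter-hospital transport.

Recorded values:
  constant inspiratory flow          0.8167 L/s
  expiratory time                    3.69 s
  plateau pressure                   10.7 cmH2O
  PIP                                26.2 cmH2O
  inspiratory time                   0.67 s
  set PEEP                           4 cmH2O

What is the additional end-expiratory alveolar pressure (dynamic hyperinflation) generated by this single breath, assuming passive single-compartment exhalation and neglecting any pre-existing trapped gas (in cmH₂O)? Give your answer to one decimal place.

0.6

Vt = flow × Ti = 0.8167 L/s × 0.67 s × 1000 mL/L = 547.19 mL.
R = (PIP − Pplat)/V̇ = (26.2 − 10.7) / 0.8167 = 15.5/0.8167 = 18.979 cmH2O·s/L.
C = Vt/(Pplat − PEEP) = 547.19 / (10.7 − 4) = 547.19/6.7 = 81.67 mL/cmH2O.
τ = R × C = 18.979 × 0.08167 L/cmH2O = 1.55 s.
Fraction remaining = e^(−Te/τ) = e^(−3.69/1.55) = 0.09249; trapped volume = 547.19 × 0.09249 = 50.61 mL.
Additional alveolar pressure from trapping ≈ V_trapped / C = 50.61 / 81.67 = 0.6197 cmH2O.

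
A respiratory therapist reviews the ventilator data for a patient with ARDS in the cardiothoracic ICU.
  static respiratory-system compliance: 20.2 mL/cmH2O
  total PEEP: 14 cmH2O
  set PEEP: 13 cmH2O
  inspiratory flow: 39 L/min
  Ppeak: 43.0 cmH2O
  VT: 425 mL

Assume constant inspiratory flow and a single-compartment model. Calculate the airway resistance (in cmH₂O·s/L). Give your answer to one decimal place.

Flow: 39 L/min ÷ 60 = 0.65 L/s.
Total PEEP = 14 cmH2O (set 13 + intrinsic 1); this is the baseline alveolar pressure.
Equation of motion (constant flow): PIP = Vt/C + R·V̇ + PEEP.
R·V̇ = PIP − Vt/C − PEEP = 43.0 − 425/20.2 − 14 = 43.0 − 21.04 − 14 = 7.96 cmH2O.
R = 7.96 / 0.65 = 12.246 cmH2O·s/L.

12.2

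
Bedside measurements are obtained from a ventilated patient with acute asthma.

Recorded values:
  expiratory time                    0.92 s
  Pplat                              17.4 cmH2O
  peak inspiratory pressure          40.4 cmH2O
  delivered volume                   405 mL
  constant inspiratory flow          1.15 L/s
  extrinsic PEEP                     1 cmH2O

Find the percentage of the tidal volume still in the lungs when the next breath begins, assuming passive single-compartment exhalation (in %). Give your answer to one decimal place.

15.5

R = (PIP − Pplat)/V̇ = (40.4 − 17.4) / 1.15 = 23.0/1.15 = 20.0 cmH2O·s/L.
C = Vt/(Pplat − PEEP) = 405.0 / (17.4 − 1) = 405.0/16.4 = 24.695 mL/cmH2O.
τ = R × C = 20.0 × 0.0247 L/cmH2O = 0.494 s.
Fraction remaining at end-expiration = e^(−Te/τ) = e^(−0.92/0.494) = 0.1553 → 15.53%.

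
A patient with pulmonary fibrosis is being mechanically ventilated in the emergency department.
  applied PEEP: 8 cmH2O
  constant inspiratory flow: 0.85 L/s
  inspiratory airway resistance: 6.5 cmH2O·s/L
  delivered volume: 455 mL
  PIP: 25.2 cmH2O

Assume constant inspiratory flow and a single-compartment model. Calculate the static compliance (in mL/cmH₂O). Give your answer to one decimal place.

Equation of motion (constant flow): PIP = Vt/C + R·V̇ + PEEP.
Vt/C = PIP − R·V̇ − PEEP = 25.2 − 6.5×0.85 − 8 = 25.2 − 5.525 − 8 = 11.675 cmH2O.
C = Vt / 11.675 = 455 / 11.675 = 38.972 mL/cmH2O.

39.0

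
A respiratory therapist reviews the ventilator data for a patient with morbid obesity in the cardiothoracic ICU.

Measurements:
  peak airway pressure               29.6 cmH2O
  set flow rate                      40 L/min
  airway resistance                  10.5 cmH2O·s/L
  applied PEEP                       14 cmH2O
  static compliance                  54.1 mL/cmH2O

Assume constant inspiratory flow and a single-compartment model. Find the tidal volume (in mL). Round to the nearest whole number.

Flow: 40 L/min ÷ 60 = 0.6667 L/s.
Equation of motion (constant flow): PIP = Vt/C + R·V̇ + PEEP.
Vt/C = PIP − R·V̇ − PEEP = 29.6 − 7.0 − 14 = 8.6 cmH2O.
Vt = C × 8.6 = 54.1 × 8.6 = 465.26 mL.

465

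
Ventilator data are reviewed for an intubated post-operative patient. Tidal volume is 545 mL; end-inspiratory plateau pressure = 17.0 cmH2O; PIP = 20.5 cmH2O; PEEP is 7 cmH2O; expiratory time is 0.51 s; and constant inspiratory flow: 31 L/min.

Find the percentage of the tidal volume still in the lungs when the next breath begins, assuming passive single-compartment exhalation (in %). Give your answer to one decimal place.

Flow: 31 L/min ÷ 60 = 0.5167 L/s.
R = (PIP − Pplat)/V̇ = (20.5 − 17.0) / 0.5167 = 3.5/0.5167 = 6.774 cmH2O·s/L.
C = Vt/(Pplat − PEEP) = 545.0 / (17.0 − 7) = 545.0/10.0 = 54.5 mL/cmH2O.
τ = R × C = 6.774 × 0.0545 L/cmH2O = 0.3692 s.
Fraction remaining at end-expiration = e^(−Te/τ) = e^(−0.51/0.3692) = 0.2512 → 25.12%.

25.1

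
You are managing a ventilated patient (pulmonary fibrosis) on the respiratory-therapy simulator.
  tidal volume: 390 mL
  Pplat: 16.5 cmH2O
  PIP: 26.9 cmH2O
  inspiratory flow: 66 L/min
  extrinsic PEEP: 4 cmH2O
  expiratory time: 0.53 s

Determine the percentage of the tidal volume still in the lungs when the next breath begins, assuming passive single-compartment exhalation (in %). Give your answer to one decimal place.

Flow: 66 L/min ÷ 60 = 1.1 L/s.
R = (PIP − Pplat)/V̇ = (26.9 − 16.5) / 1.1 = 10.4/1.1 = 9.455 cmH2O·s/L.
C = Vt/(Pplat − PEEP) = 390.0 / (16.5 − 4) = 390.0/12.5 = 31.2 mL/cmH2O.
τ = R × C = 9.455 × 0.0312 L/cmH2O = 0.295 s.
Fraction remaining at end-expiration = e^(−Te/τ) = e^(−0.53/0.295) = 0.1659 → 16.59%.

16.6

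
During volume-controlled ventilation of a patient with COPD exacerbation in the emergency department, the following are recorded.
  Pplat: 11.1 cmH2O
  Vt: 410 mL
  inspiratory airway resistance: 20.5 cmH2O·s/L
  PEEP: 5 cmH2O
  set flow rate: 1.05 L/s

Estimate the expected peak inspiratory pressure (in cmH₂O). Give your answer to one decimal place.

PIP = Pplat + Raw × flow = 11.1 + 20.5 × 1.05 = 11.1 + 21.525 = 32.625 cmH2O.

32.6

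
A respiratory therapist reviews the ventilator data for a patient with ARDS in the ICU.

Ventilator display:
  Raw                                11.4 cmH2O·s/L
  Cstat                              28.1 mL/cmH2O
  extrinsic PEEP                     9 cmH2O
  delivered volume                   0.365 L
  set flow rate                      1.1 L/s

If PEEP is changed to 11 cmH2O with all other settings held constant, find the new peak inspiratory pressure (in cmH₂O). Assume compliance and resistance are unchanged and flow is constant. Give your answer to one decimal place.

PIP = Vt/C + R·V̇ + PEEP (constant-flow equation of motion).
Only the baseline term changes: ΔPIP = ΔPEEP = 11 − 9 = 2.0 cmH2O.
Original PIP = 365/28.1 + 11.4×1.1 + 9 = 34.529 cmH2O; new PIP = 34.529 + (2.0) = 36.529 cmH2O.

36.5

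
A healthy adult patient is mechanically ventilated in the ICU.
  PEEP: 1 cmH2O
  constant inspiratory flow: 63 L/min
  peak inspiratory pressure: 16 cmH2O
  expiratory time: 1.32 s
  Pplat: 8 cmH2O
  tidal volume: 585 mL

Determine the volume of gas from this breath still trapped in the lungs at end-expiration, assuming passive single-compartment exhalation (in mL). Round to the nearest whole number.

Flow: 63 L/min ÷ 60 = 1.05 L/s.
R = (PIP − Pplat)/V̇ = (16 − 8) / 1.05 = 8.0/1.05 = 7.619 cmH2O·s/L.
C = Vt/(Pplat − PEEP) = 585.0 / (8 − 1) = 585.0/7.0 = 83.571 mL/cmH2O.
τ = R × C = 7.619 × 0.08357 L/cmH2O = 0.6367 s.
Fraction remaining = e^(−Te/τ) = e^(−1.32/0.6367) = 0.1258.
Trapped volume = 585.0 × 0.1258 = 73.593 mL.

74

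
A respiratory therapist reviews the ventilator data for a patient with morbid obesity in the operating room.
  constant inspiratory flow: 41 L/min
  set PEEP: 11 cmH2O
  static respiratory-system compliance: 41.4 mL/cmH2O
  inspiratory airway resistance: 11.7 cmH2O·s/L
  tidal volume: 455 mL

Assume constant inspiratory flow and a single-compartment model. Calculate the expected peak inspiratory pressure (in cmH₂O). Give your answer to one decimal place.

Flow: 41 L/min ÷ 60 = 0.6833 L/s.
Equation of motion (constant flow): PIP = Vt/C + R·V̇ + PEEP.
PIP = 455/41.4 + 11.7×0.6833 + 11 = 10.99 + 7.995 + 11 = 29.985 cmH2O.

30.0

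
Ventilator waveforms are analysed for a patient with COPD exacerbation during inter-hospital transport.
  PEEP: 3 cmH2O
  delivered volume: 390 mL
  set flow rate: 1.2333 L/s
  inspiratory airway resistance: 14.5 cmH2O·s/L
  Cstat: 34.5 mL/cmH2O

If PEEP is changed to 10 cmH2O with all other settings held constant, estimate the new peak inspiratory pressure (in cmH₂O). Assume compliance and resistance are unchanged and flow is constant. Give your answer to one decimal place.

PIP = Vt/C + R·V̇ + PEEP (constant-flow equation of motion).
Only the baseline term changes: ΔPIP = ΔPEEP = 10 − 3 = 7.0 cmH2O.
Original PIP = 390/34.5 + 14.5×1.2333 + 3 = 32.187 cmH2O; new PIP = 32.187 + (7.0) = 39.187 cmH2O.

39.2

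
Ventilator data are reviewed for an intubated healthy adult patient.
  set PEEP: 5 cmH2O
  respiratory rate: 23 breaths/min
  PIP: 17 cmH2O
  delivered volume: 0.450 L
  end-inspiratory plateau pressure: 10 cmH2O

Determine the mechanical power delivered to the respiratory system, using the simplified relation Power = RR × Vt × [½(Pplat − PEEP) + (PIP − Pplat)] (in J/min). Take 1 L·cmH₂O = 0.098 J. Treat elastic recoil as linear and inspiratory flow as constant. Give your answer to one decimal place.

9.6

Per-breath work = Vt × [½(Pplat−PEEP) + (PIP−Pplat)] = 0.450 × [0.5×5.0 + 7.0] = 0.450 × 9.5 = 4.275 L·cmH2O.
Power = 23 × 4.275 = 98.325 L·cmH2O/min.
× 0.098 J/(L·cmH2O) → 9.636 J/min.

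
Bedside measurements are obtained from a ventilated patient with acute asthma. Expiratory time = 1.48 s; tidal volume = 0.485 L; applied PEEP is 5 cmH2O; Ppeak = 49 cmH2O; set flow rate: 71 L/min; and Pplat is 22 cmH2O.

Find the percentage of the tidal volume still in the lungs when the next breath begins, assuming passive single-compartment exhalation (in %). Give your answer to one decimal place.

Flow: 71 L/min ÷ 60 = 1.1833 L/s.
R = (PIP − Pplat)/V̇ = (49 − 22) / 1.1833 = 27.0/1.1833 = 22.818 cmH2O·s/L.
C = Vt/(Pplat − PEEP) = 485.0 / (22 − 5) = 485.0/17.0 = 28.529 mL/cmH2O.
τ = R × C = 22.818 × 0.02853 L/cmH2O = 0.651 s.
Fraction remaining at end-expiration = e^(−Te/τ) = e^(−1.48/0.651) = 0.103 → 10.3%.

10.3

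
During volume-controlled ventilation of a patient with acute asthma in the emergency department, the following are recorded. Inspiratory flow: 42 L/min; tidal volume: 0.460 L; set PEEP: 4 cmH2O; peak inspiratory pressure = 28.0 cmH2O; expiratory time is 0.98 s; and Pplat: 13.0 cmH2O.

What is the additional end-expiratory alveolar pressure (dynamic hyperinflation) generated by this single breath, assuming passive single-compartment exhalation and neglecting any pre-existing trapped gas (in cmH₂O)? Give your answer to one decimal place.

3.7

Flow: 42 L/min ÷ 60 = 0.7 L/s.
R = (PIP − Pplat)/V̇ = (28.0 − 13.0) / 0.7 = 15.0/0.7 = 21.429 cmH2O·s/L.
C = Vt/(Pplat − PEEP) = 460.0 / (13.0 − 4) = 460.0/9.0 = 51.111 mL/cmH2O.
τ = R × C = 21.429 × 0.05111 L/cmH2O = 1.095 s.
Fraction remaining = e^(−Te/τ) = e^(−0.98/1.095) = 0.4086; trapped volume = 460.0 × 0.4086 = 187.96 mL.
Additional alveolar pressure from trapping ≈ V_trapped / C = 187.96 / 51.111 = 3.677 cmH2O.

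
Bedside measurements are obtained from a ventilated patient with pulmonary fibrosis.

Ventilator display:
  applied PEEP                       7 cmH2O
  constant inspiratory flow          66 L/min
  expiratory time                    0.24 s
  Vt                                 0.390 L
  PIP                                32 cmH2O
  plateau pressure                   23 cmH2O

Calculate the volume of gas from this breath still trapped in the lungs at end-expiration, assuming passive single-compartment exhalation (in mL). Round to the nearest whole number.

117

Flow: 66 L/min ÷ 60 = 1.1 L/s.
R = (PIP − Pplat)/V̇ = (32 − 23) / 1.1 = 9.0/1.1 = 8.182 cmH2O·s/L.
C = Vt/(Pplat − PEEP) = 390.0 / (23 − 7) = 390.0/16.0 = 24.375 mL/cmH2O.
τ = R × C = 8.182 × 0.02438 L/cmH2O = 0.1995 s.
Fraction remaining = e^(−Te/τ) = e^(−0.24/0.1995) = 0.3003.
Trapped volume = 390.0 × 0.3003 = 117.12 mL.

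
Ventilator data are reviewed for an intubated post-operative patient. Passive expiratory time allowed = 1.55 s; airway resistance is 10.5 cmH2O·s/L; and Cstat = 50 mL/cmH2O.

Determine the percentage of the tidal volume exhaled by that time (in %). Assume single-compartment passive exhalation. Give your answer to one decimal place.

τ = R × C = 10.5 × 50 mL/cmH2O = 10.5 × 0.050 L/cmH2O = 0.525 s.
Passive exhalation: V(t)/V₀ = e^(−t/τ) = e^(−1.55/0.525) = 0.05222.
Fraction exhaled = 1 − 0.05222 = 0.9478 → 94.78%.

94.8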